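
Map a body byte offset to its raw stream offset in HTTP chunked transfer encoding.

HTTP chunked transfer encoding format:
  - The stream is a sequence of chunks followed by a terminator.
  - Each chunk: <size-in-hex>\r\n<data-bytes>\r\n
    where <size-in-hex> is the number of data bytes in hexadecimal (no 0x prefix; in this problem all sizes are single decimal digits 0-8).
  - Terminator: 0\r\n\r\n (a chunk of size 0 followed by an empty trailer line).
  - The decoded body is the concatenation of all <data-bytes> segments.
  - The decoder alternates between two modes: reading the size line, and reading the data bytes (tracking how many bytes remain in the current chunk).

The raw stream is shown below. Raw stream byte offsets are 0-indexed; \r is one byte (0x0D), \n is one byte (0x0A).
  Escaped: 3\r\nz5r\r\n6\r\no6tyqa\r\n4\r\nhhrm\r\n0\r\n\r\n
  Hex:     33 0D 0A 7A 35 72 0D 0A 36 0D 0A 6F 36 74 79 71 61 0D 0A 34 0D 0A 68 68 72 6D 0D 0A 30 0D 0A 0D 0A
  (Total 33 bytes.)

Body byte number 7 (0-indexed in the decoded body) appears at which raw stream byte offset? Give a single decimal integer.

Chunk 1: stream[0..1]='3' size=0x3=3, data at stream[3..6]='z5r' -> body[0..3], body so far='z5r'
Chunk 2: stream[8..9]='6' size=0x6=6, data at stream[11..17]='o6tyqa' -> body[3..9], body so far='z5ro6tyqa'
Chunk 3: stream[19..20]='4' size=0x4=4, data at stream[22..26]='hhrm' -> body[9..13], body so far='z5ro6tyqahhrm'
Chunk 4: stream[28..29]='0' size=0 (terminator). Final body='z5ro6tyqahhrm' (13 bytes)
Body byte 7 at stream offset 15

Answer: 15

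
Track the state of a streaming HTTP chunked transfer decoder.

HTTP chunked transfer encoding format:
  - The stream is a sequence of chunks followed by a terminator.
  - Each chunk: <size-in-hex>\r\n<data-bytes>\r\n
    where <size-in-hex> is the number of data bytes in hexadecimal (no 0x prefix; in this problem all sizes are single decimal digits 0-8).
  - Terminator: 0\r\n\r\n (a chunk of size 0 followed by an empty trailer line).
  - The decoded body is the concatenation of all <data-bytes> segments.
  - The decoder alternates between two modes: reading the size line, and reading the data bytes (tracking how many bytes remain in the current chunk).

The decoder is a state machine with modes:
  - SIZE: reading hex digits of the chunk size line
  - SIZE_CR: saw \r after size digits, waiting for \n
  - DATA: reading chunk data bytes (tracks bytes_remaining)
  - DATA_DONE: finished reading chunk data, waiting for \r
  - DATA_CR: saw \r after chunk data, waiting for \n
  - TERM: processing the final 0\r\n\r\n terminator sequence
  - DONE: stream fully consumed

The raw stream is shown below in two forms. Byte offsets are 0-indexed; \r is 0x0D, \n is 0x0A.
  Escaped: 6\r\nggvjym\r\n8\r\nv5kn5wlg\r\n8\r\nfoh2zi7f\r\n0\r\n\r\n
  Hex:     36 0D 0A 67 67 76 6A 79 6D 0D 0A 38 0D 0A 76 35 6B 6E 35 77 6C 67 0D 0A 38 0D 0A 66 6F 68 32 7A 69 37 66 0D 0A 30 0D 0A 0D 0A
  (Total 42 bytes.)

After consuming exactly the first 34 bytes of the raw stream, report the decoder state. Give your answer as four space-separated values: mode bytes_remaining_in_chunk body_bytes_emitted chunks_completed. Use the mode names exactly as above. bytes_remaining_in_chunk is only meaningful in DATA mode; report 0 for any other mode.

Byte 0 = '6': mode=SIZE remaining=0 emitted=0 chunks_done=0
Byte 1 = 0x0D: mode=SIZE_CR remaining=0 emitted=0 chunks_done=0
Byte 2 = 0x0A: mode=DATA remaining=6 emitted=0 chunks_done=0
Byte 3 = 'g': mode=DATA remaining=5 emitted=1 chunks_done=0
Byte 4 = 'g': mode=DATA remaining=4 emitted=2 chunks_done=0
Byte 5 = 'v': mode=DATA remaining=3 emitted=3 chunks_done=0
Byte 6 = 'j': mode=DATA remaining=2 emitted=4 chunks_done=0
Byte 7 = 'y': mode=DATA remaining=1 emitted=5 chunks_done=0
Byte 8 = 'm': mode=DATA_DONE remaining=0 emitted=6 chunks_done=0
Byte 9 = 0x0D: mode=DATA_CR remaining=0 emitted=6 chunks_done=0
Byte 10 = 0x0A: mode=SIZE remaining=0 emitted=6 chunks_done=1
Byte 11 = '8': mode=SIZE remaining=0 emitted=6 chunks_done=1
Byte 12 = 0x0D: mode=SIZE_CR remaining=0 emitted=6 chunks_done=1
Byte 13 = 0x0A: mode=DATA remaining=8 emitted=6 chunks_done=1
Byte 14 = 'v': mode=DATA remaining=7 emitted=7 chunks_done=1
Byte 15 = '5': mode=DATA remaining=6 emitted=8 chunks_done=1
Byte 16 = 'k': mode=DATA remaining=5 emitted=9 chunks_done=1
Byte 17 = 'n': mode=DATA remaining=4 emitted=10 chunks_done=1
Byte 18 = '5': mode=DATA remaining=3 emitted=11 chunks_done=1
Byte 19 = 'w': mode=DATA remaining=2 emitted=12 chunks_done=1
Byte 20 = 'l': mode=DATA remaining=1 emitted=13 chunks_done=1
Byte 21 = 'g': mode=DATA_DONE remaining=0 emitted=14 chunks_done=1
Byte 22 = 0x0D: mode=DATA_CR remaining=0 emitted=14 chunks_done=1
Byte 23 = 0x0A: mode=SIZE remaining=0 emitted=14 chunks_done=2
Byte 24 = '8': mode=SIZE remaining=0 emitted=14 chunks_done=2
Byte 25 = 0x0D: mode=SIZE_CR remaining=0 emitted=14 chunks_done=2
Byte 26 = 0x0A: mode=DATA remaining=8 emitted=14 chunks_done=2
Byte 27 = 'f': mode=DATA remaining=7 emitted=15 chunks_done=2
Byte 28 = 'o': mode=DATA remaining=6 emitted=16 chunks_done=2
Byte 29 = 'h': mode=DATA remaining=5 emitted=17 chunks_done=2
Byte 30 = '2': mode=DATA remaining=4 emitted=18 chunks_done=2
Byte 31 = 'z': mode=DATA remaining=3 emitted=19 chunks_done=2
Byte 32 = 'i': mode=DATA remaining=2 emitted=20 chunks_done=2
Byte 33 = '7': mode=DATA remaining=1 emitted=21 chunks_done=2

Answer: DATA 1 21 2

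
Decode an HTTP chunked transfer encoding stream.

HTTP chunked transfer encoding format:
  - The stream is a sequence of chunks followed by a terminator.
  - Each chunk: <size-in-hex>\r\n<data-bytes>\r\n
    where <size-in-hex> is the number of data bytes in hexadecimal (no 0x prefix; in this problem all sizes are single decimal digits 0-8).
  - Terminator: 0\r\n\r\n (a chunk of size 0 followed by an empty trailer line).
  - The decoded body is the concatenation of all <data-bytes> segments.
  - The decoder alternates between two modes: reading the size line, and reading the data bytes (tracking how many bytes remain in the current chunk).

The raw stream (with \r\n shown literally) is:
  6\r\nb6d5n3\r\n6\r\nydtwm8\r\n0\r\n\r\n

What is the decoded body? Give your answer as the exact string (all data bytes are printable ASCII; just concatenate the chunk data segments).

Answer: b6d5n3ydtwm8

Derivation:
Chunk 1: stream[0..1]='6' size=0x6=6, data at stream[3..9]='b6d5n3' -> body[0..6], body so far='b6d5n3'
Chunk 2: stream[11..12]='6' size=0x6=6, data at stream[14..20]='ydtwm8' -> body[6..12], body so far='b6d5n3ydtwm8'
Chunk 3: stream[22..23]='0' size=0 (terminator). Final body='b6d5n3ydtwm8' (12 bytes)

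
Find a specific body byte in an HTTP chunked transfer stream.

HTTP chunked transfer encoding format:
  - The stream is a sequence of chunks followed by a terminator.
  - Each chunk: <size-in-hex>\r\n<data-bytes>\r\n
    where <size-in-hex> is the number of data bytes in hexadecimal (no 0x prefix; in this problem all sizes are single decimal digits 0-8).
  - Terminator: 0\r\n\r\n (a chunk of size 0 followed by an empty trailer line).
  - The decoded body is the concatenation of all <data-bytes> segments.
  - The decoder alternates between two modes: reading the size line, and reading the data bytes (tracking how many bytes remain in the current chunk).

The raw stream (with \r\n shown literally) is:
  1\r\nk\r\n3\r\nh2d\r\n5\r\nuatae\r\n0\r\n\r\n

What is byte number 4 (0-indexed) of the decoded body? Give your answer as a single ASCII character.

Answer: u

Derivation:
Chunk 1: stream[0..1]='1' size=0x1=1, data at stream[3..4]='k' -> body[0..1], body so far='k'
Chunk 2: stream[6..7]='3' size=0x3=3, data at stream[9..12]='h2d' -> body[1..4], body so far='kh2d'
Chunk 3: stream[14..15]='5' size=0x5=5, data at stream[17..22]='uatae' -> body[4..9], body so far='kh2duatae'
Chunk 4: stream[24..25]='0' size=0 (terminator). Final body='kh2duatae' (9 bytes)
Body byte 4 = 'u'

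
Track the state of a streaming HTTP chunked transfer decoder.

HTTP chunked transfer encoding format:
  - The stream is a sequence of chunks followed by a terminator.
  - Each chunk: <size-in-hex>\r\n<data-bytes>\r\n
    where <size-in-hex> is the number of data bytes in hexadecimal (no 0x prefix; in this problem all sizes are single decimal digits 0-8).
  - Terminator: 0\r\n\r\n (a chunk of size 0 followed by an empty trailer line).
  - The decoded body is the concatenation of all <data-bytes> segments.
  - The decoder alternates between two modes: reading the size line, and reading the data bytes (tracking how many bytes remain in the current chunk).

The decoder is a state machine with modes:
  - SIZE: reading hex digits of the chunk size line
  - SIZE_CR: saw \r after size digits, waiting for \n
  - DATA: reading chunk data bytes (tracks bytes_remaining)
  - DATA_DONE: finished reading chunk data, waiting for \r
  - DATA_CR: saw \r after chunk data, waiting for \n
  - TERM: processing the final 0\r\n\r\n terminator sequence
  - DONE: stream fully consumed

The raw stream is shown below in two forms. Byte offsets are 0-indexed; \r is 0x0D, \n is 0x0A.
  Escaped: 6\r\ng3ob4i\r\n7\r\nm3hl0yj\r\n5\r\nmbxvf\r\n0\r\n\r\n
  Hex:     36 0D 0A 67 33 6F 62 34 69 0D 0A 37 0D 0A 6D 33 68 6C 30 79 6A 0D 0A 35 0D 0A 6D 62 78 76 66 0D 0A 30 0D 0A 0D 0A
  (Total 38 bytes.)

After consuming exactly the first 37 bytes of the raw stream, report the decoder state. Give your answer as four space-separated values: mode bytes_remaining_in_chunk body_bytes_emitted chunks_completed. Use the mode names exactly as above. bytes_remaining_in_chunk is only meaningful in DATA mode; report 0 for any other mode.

Answer: TERM 0 18 3

Derivation:
Byte 0 = '6': mode=SIZE remaining=0 emitted=0 chunks_done=0
Byte 1 = 0x0D: mode=SIZE_CR remaining=0 emitted=0 chunks_done=0
Byte 2 = 0x0A: mode=DATA remaining=6 emitted=0 chunks_done=0
Byte 3 = 'g': mode=DATA remaining=5 emitted=1 chunks_done=0
Byte 4 = '3': mode=DATA remaining=4 emitted=2 chunks_done=0
Byte 5 = 'o': mode=DATA remaining=3 emitted=3 chunks_done=0
Byte 6 = 'b': mode=DATA remaining=2 emitted=4 chunks_done=0
Byte 7 = '4': mode=DATA remaining=1 emitted=5 chunks_done=0
Byte 8 = 'i': mode=DATA_DONE remaining=0 emitted=6 chunks_done=0
Byte 9 = 0x0D: mode=DATA_CR remaining=0 emitted=6 chunks_done=0
Byte 10 = 0x0A: mode=SIZE remaining=0 emitted=6 chunks_done=1
Byte 11 = '7': mode=SIZE remaining=0 emitted=6 chunks_done=1
Byte 12 = 0x0D: mode=SIZE_CR remaining=0 emitted=6 chunks_done=1
Byte 13 = 0x0A: mode=DATA remaining=7 emitted=6 chunks_done=1
Byte 14 = 'm': mode=DATA remaining=6 emitted=7 chunks_done=1
Byte 15 = '3': mode=DATA remaining=5 emitted=8 chunks_done=1
Byte 16 = 'h': mode=DATA remaining=4 emitted=9 chunks_done=1
Byte 17 = 'l': mode=DATA remaining=3 emitted=10 chunks_done=1
Byte 18 = '0': mode=DATA remaining=2 emitted=11 chunks_done=1
Byte 19 = 'y': mode=DATA remaining=1 emitted=12 chunks_done=1
Byte 20 = 'j': mode=DATA_DONE remaining=0 emitted=13 chunks_done=1
Byte 21 = 0x0D: mode=DATA_CR remaining=0 emitted=13 chunks_done=1
Byte 22 = 0x0A: mode=SIZE remaining=0 emitted=13 chunks_done=2
Byte 23 = '5': mode=SIZE remaining=0 emitted=13 chunks_done=2
Byte 24 = 0x0D: mode=SIZE_CR remaining=0 emitted=13 chunks_done=2
Byte 25 = 0x0A: mode=DATA remaining=5 emitted=13 chunks_done=2
Byte 26 = 'm': mode=DATA remaining=4 emitted=14 chunks_done=2
Byte 27 = 'b': mode=DATA remaining=3 emitted=15 chunks_done=2
Byte 28 = 'x': mode=DATA remaining=2 emitted=16 chunks_done=2
Byte 29 = 'v': mode=DATA remaining=1 emitted=17 chunks_done=2
Byte 30 = 'f': mode=DATA_DONE remaining=0 emitted=18 chunks_done=2
Byte 31 = 0x0D: mode=DATA_CR remaining=0 emitted=18 chunks_done=2
Byte 32 = 0x0A: mode=SIZE remaining=0 emitted=18 chunks_done=3
Byte 33 = '0': mode=SIZE remaining=0 emitted=18 chunks_done=3
Byte 34 = 0x0D: mode=SIZE_CR remaining=0 emitted=18 chunks_done=3
Byte 35 = 0x0A: mode=TERM remaining=0 emitted=18 chunks_done=3
Byte 36 = 0x0D: mode=TERM remaining=0 emitted=18 chunks_done=3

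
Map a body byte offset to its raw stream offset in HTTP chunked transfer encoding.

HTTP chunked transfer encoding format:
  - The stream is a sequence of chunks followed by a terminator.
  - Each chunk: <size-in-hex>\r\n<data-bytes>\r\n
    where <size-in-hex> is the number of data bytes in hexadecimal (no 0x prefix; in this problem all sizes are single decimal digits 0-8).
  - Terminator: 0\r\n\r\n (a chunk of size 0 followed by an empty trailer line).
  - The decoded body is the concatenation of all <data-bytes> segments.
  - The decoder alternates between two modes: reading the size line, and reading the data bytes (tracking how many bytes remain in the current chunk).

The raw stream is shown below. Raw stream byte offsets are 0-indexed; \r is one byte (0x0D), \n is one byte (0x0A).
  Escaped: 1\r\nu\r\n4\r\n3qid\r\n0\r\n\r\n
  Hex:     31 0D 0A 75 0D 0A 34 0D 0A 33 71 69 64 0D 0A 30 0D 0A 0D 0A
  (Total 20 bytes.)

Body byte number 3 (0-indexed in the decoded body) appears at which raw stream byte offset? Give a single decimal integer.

Answer: 11

Derivation:
Chunk 1: stream[0..1]='1' size=0x1=1, data at stream[3..4]='u' -> body[0..1], body so far='u'
Chunk 2: stream[6..7]='4' size=0x4=4, data at stream[9..13]='3qid' -> body[1..5], body so far='u3qid'
Chunk 3: stream[15..16]='0' size=0 (terminator). Final body='u3qid' (5 bytes)
Body byte 3 at stream offset 11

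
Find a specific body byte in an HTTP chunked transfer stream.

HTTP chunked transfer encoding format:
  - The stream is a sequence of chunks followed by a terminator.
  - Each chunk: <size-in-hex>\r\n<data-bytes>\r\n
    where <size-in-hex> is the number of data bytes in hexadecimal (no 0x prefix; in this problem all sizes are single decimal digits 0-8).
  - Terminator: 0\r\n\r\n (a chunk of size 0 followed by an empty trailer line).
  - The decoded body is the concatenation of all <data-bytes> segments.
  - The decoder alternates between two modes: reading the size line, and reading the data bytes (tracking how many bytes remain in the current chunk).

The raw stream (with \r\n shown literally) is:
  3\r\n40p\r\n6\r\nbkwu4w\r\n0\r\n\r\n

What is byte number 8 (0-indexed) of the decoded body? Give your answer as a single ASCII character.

Answer: w

Derivation:
Chunk 1: stream[0..1]='3' size=0x3=3, data at stream[3..6]='40p' -> body[0..3], body so far='40p'
Chunk 2: stream[8..9]='6' size=0x6=6, data at stream[11..17]='bkwu4w' -> body[3..9], body so far='40pbkwu4w'
Chunk 3: stream[19..20]='0' size=0 (terminator). Final body='40pbkwu4w' (9 bytes)
Body byte 8 = 'w'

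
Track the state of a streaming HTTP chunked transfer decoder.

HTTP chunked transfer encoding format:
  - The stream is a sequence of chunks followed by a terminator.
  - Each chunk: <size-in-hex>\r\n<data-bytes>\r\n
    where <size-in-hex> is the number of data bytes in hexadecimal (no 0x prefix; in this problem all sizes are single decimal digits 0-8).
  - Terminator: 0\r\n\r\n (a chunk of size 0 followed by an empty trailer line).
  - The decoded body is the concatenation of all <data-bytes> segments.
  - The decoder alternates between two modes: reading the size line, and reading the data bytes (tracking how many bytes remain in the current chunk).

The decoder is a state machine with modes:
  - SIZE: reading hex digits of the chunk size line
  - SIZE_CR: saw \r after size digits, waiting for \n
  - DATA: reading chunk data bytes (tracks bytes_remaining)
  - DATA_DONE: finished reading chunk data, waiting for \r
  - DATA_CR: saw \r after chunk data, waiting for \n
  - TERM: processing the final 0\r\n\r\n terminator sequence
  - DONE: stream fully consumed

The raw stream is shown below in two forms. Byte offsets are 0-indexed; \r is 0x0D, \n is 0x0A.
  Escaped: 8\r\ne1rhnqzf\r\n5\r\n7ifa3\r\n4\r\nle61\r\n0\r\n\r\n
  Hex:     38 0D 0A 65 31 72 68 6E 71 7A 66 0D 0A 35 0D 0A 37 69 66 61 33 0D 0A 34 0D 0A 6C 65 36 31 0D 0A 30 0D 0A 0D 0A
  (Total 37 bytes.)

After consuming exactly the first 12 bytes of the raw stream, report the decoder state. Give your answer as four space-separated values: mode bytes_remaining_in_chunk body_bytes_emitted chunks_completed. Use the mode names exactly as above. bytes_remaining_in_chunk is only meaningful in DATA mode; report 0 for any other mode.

Answer: DATA_CR 0 8 0

Derivation:
Byte 0 = '8': mode=SIZE remaining=0 emitted=0 chunks_done=0
Byte 1 = 0x0D: mode=SIZE_CR remaining=0 emitted=0 chunks_done=0
Byte 2 = 0x0A: mode=DATA remaining=8 emitted=0 chunks_done=0
Byte 3 = 'e': mode=DATA remaining=7 emitted=1 chunks_done=0
Byte 4 = '1': mode=DATA remaining=6 emitted=2 chunks_done=0
Byte 5 = 'r': mode=DATA remaining=5 emitted=3 chunks_done=0
Byte 6 = 'h': mode=DATA remaining=4 emitted=4 chunks_done=0
Byte 7 = 'n': mode=DATA remaining=3 emitted=5 chunks_done=0
Byte 8 = 'q': mode=DATA remaining=2 emitted=6 chunks_done=0
Byte 9 = 'z': mode=DATA remaining=1 emitted=7 chunks_done=0
Byte 10 = 'f': mode=DATA_DONE remaining=0 emitted=8 chunks_done=0
Byte 11 = 0x0D: mode=DATA_CR remaining=0 emitted=8 chunks_done=0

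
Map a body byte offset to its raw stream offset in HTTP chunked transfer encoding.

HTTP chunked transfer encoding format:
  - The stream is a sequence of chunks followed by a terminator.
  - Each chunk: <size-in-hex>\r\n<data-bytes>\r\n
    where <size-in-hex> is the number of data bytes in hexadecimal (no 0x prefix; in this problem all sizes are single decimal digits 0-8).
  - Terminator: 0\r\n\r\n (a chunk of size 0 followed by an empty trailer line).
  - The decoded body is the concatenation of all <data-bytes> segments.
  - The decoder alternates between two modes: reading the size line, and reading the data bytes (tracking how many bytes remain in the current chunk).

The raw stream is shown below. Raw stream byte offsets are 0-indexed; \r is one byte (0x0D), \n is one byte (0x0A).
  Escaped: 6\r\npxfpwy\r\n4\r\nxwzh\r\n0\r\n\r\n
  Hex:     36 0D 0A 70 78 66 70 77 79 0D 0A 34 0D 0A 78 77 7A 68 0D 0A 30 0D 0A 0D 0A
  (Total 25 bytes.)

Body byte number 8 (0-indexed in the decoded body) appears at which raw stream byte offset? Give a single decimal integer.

Chunk 1: stream[0..1]='6' size=0x6=6, data at stream[3..9]='pxfpwy' -> body[0..6], body so far='pxfpwy'
Chunk 2: stream[11..12]='4' size=0x4=4, data at stream[14..18]='xwzh' -> body[6..10], body so far='pxfpwyxwzh'
Chunk 3: stream[20..21]='0' size=0 (terminator). Final body='pxfpwyxwzh' (10 bytes)
Body byte 8 at stream offset 16

Answer: 16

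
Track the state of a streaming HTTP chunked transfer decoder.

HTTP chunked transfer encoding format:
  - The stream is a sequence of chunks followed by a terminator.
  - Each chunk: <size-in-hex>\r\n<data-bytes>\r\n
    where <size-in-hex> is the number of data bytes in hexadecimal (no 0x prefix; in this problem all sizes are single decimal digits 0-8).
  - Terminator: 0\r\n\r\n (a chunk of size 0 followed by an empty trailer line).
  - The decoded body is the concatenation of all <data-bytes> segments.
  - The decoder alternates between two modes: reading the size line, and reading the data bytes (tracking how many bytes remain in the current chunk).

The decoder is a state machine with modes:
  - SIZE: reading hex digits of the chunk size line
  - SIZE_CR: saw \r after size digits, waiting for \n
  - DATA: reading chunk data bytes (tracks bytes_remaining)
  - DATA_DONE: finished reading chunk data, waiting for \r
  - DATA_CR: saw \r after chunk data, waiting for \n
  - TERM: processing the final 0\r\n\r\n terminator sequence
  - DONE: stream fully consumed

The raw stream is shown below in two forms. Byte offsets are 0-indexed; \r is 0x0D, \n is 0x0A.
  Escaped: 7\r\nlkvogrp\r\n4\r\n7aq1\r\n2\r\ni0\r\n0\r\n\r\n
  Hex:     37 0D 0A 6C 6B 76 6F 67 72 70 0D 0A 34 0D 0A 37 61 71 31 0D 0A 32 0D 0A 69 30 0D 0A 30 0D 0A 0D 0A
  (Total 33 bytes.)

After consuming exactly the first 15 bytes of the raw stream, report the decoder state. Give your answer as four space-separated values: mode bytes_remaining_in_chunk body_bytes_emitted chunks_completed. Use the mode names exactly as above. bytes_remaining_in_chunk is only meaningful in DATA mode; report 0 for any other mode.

Answer: DATA 4 7 1

Derivation:
Byte 0 = '7': mode=SIZE remaining=0 emitted=0 chunks_done=0
Byte 1 = 0x0D: mode=SIZE_CR remaining=0 emitted=0 chunks_done=0
Byte 2 = 0x0A: mode=DATA remaining=7 emitted=0 chunks_done=0
Byte 3 = 'l': mode=DATA remaining=6 emitted=1 chunks_done=0
Byte 4 = 'k': mode=DATA remaining=5 emitted=2 chunks_done=0
Byte 5 = 'v': mode=DATA remaining=4 emitted=3 chunks_done=0
Byte 6 = 'o': mode=DATA remaining=3 emitted=4 chunks_done=0
Byte 7 = 'g': mode=DATA remaining=2 emitted=5 chunks_done=0
Byte 8 = 'r': mode=DATA remaining=1 emitted=6 chunks_done=0
Byte 9 = 'p': mode=DATA_DONE remaining=0 emitted=7 chunks_done=0
Byte 10 = 0x0D: mode=DATA_CR remaining=0 emitted=7 chunks_done=0
Byte 11 = 0x0A: mode=SIZE remaining=0 emitted=7 chunks_done=1
Byte 12 = '4': mode=SIZE remaining=0 emitted=7 chunks_done=1
Byte 13 = 0x0D: mode=SIZE_CR remaining=0 emitted=7 chunks_done=1
Byte 14 = 0x0A: mode=DATA remaining=4 emitted=7 chunks_done=1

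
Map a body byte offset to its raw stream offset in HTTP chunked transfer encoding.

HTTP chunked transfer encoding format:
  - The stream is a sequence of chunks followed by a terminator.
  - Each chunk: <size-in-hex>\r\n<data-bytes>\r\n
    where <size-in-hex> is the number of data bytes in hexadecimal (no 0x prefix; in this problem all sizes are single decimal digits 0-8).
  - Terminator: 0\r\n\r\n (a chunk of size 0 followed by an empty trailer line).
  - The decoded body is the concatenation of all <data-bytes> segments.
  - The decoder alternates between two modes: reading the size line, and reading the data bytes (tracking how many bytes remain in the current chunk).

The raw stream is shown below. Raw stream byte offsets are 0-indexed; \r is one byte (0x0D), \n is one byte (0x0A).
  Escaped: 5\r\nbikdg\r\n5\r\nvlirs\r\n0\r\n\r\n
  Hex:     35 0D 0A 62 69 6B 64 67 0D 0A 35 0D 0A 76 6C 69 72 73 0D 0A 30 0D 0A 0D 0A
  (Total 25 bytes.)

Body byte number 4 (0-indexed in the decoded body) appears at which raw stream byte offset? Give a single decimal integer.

Answer: 7

Derivation:
Chunk 1: stream[0..1]='5' size=0x5=5, data at stream[3..8]='bikdg' -> body[0..5], body so far='bikdg'
Chunk 2: stream[10..11]='5' size=0x5=5, data at stream[13..18]='vlirs' -> body[5..10], body so far='bikdgvlirs'
Chunk 3: stream[20..21]='0' size=0 (terminator). Final body='bikdgvlirs' (10 bytes)
Body byte 4 at stream offset 7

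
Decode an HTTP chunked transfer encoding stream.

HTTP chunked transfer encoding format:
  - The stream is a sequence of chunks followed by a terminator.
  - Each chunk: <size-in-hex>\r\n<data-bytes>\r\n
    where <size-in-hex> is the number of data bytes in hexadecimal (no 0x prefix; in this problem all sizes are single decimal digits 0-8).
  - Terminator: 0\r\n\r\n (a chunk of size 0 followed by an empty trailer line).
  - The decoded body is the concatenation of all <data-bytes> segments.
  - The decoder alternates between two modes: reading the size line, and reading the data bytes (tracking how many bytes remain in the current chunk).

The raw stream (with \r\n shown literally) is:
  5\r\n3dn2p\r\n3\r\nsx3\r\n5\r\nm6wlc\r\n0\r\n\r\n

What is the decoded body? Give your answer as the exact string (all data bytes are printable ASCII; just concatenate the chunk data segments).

Answer: 3dn2psx3m6wlc

Derivation:
Chunk 1: stream[0..1]='5' size=0x5=5, data at stream[3..8]='3dn2p' -> body[0..5], body so far='3dn2p'
Chunk 2: stream[10..11]='3' size=0x3=3, data at stream[13..16]='sx3' -> body[5..8], body so far='3dn2psx3'
Chunk 3: stream[18..19]='5' size=0x5=5, data at stream[21..26]='m6wlc' -> body[8..13], body so far='3dn2psx3m6wlc'
Chunk 4: stream[28..29]='0' size=0 (terminator). Final body='3dn2psx3m6wlc' (13 bytes)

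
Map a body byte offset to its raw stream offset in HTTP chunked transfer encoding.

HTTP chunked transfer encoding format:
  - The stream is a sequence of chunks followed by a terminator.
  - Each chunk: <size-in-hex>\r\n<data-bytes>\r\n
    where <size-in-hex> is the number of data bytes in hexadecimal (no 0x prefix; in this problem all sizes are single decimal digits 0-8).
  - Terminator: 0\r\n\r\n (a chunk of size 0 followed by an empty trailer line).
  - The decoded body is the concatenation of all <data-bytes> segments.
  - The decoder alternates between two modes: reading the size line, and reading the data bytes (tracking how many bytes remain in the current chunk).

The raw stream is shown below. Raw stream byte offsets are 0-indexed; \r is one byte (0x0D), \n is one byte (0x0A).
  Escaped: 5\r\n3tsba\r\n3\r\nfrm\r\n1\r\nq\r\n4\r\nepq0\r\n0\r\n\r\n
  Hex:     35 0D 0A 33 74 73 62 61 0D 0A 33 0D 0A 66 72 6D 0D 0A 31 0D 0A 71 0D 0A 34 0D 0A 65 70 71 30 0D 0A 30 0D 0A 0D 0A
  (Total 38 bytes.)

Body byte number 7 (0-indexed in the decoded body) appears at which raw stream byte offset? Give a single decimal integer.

Chunk 1: stream[0..1]='5' size=0x5=5, data at stream[3..8]='3tsba' -> body[0..5], body so far='3tsba'
Chunk 2: stream[10..11]='3' size=0x3=3, data at stream[13..16]='frm' -> body[5..8], body so far='3tsbafrm'
Chunk 3: stream[18..19]='1' size=0x1=1, data at stream[21..22]='q' -> body[8..9], body so far='3tsbafrmq'
Chunk 4: stream[24..25]='4' size=0x4=4, data at stream[27..31]='epq0' -> body[9..13], body so far='3tsbafrmqepq0'
Chunk 5: stream[33..34]='0' size=0 (terminator). Final body='3tsbafrmqepq0' (13 bytes)
Body byte 7 at stream offset 15

Answer: 15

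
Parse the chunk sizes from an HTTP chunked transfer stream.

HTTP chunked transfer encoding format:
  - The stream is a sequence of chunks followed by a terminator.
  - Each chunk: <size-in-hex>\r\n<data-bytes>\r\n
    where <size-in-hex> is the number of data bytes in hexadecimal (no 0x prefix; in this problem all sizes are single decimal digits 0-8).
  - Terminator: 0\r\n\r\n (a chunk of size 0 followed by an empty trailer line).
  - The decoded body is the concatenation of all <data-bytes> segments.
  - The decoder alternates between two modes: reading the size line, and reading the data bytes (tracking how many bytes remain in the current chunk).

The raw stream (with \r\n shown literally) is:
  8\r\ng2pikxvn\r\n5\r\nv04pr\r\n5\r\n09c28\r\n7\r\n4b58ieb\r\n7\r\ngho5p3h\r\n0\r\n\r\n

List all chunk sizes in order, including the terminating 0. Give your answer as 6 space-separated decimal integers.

Answer: 8 5 5 7 7 0

Derivation:
Chunk 1: stream[0..1]='8' size=0x8=8, data at stream[3..11]='g2pikxvn' -> body[0..8], body so far='g2pikxvn'
Chunk 2: stream[13..14]='5' size=0x5=5, data at stream[16..21]='v04pr' -> body[8..13], body so far='g2pikxvnv04pr'
Chunk 3: stream[23..24]='5' size=0x5=5, data at stream[26..31]='09c28' -> body[13..18], body so far='g2pikxvnv04pr09c28'
Chunk 4: stream[33..34]='7' size=0x7=7, data at stream[36..43]='4b58ieb' -> body[18..25], body so far='g2pikxvnv04pr09c284b58ieb'
Chunk 5: stream[45..46]='7' size=0x7=7, data at stream[48..55]='gho5p3h' -> body[25..32], body so far='g2pikxvnv04pr09c284b58iebgho5p3h'
Chunk 6: stream[57..58]='0' size=0 (terminator). Final body='g2pikxvnv04pr09c284b58iebgho5p3h' (32 bytes)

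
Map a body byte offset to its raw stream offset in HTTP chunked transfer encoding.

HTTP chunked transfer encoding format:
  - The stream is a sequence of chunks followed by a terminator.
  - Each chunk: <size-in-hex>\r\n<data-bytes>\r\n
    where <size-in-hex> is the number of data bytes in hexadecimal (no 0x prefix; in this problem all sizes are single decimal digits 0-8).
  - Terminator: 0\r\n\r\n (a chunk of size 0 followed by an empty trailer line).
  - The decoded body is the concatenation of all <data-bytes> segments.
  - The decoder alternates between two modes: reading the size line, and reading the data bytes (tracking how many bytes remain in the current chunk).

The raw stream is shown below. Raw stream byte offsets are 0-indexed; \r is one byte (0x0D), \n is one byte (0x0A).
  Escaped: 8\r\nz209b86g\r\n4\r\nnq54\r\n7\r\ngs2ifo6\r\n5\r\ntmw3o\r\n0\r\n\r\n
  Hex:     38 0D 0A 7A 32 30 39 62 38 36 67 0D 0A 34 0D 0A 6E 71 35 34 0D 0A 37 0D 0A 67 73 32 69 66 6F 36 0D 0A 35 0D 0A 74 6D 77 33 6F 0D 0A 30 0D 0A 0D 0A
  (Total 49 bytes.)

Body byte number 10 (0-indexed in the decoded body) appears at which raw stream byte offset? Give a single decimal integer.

Chunk 1: stream[0..1]='8' size=0x8=8, data at stream[3..11]='z209b86g' -> body[0..8], body so far='z209b86g'
Chunk 2: stream[13..14]='4' size=0x4=4, data at stream[16..20]='nq54' -> body[8..12], body so far='z209b86gnq54'
Chunk 3: stream[22..23]='7' size=0x7=7, data at stream[25..32]='gs2ifo6' -> body[12..19], body so far='z209b86gnq54gs2ifo6'
Chunk 4: stream[34..35]='5' size=0x5=5, data at stream[37..42]='tmw3o' -> body[19..24], body so far='z209b86gnq54gs2ifo6tmw3o'
Chunk 5: stream[44..45]='0' size=0 (terminator). Final body='z209b86gnq54gs2ifo6tmw3o' (24 bytes)
Body byte 10 at stream offset 18

Answer: 18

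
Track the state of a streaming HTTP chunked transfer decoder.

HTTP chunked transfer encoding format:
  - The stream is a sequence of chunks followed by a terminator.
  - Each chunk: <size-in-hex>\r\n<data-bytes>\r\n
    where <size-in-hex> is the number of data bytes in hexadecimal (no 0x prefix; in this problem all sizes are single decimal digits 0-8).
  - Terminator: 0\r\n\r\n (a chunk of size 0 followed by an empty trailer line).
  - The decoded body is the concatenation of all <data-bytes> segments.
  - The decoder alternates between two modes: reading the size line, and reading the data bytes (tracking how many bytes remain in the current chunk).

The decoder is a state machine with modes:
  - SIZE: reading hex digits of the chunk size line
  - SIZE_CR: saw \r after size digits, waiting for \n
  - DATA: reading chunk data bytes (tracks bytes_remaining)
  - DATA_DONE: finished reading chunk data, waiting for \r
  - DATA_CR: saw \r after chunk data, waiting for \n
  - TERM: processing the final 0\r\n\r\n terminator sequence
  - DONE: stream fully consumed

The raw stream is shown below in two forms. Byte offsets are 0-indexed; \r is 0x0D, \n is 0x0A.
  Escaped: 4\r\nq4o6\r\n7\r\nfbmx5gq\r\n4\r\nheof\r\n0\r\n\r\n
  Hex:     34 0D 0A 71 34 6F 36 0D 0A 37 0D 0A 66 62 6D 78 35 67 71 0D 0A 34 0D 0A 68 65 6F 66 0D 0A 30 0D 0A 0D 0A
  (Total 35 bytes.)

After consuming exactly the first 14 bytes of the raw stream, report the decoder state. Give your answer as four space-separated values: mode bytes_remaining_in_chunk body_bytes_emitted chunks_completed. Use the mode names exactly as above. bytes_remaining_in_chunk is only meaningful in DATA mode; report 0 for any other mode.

Answer: DATA 5 6 1

Derivation:
Byte 0 = '4': mode=SIZE remaining=0 emitted=0 chunks_done=0
Byte 1 = 0x0D: mode=SIZE_CR remaining=0 emitted=0 chunks_done=0
Byte 2 = 0x0A: mode=DATA remaining=4 emitted=0 chunks_done=0
Byte 3 = 'q': mode=DATA remaining=3 emitted=1 chunks_done=0
Byte 4 = '4': mode=DATA remaining=2 emitted=2 chunks_done=0
Byte 5 = 'o': mode=DATA remaining=1 emitted=3 chunks_done=0
Byte 6 = '6': mode=DATA_DONE remaining=0 emitted=4 chunks_done=0
Byte 7 = 0x0D: mode=DATA_CR remaining=0 emitted=4 chunks_done=0
Byte 8 = 0x0A: mode=SIZE remaining=0 emitted=4 chunks_done=1
Byte 9 = '7': mode=SIZE remaining=0 emitted=4 chunks_done=1
Byte 10 = 0x0D: mode=SIZE_CR remaining=0 emitted=4 chunks_done=1
Byte 11 = 0x0A: mode=DATA remaining=7 emitted=4 chunks_done=1
Byte 12 = 'f': mode=DATA remaining=6 emitted=5 chunks_done=1
Byte 13 = 'b': mode=DATA remaining=5 emitted=6 chunks_done=1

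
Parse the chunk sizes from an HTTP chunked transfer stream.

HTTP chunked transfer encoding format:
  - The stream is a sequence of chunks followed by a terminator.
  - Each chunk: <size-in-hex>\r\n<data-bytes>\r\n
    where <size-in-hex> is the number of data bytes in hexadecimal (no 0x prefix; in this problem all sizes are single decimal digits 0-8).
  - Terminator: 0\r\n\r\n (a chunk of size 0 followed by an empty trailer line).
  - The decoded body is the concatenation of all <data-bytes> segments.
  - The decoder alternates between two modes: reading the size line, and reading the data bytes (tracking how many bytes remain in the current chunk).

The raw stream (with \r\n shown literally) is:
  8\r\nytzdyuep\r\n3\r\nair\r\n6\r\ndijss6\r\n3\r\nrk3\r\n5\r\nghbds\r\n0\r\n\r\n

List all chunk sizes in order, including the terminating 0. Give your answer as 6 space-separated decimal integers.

Answer: 8 3 6 3 5 0

Derivation:
Chunk 1: stream[0..1]='8' size=0x8=8, data at stream[3..11]='ytzdyuep' -> body[0..8], body so far='ytzdyuep'
Chunk 2: stream[13..14]='3' size=0x3=3, data at stream[16..19]='air' -> body[8..11], body so far='ytzdyuepair'
Chunk 3: stream[21..22]='6' size=0x6=6, data at stream[24..30]='dijss6' -> body[11..17], body so far='ytzdyuepairdijss6'
Chunk 4: stream[32..33]='3' size=0x3=3, data at stream[35..38]='rk3' -> body[17..20], body so far='ytzdyuepairdijss6rk3'
Chunk 5: stream[40..41]='5' size=0x5=5, data at stream[43..48]='ghbds' -> body[20..25], body so far='ytzdyuepairdijss6rk3ghbds'
Chunk 6: stream[50..51]='0' size=0 (terminator). Final body='ytzdyuepairdijss6rk3ghbds' (25 bytes)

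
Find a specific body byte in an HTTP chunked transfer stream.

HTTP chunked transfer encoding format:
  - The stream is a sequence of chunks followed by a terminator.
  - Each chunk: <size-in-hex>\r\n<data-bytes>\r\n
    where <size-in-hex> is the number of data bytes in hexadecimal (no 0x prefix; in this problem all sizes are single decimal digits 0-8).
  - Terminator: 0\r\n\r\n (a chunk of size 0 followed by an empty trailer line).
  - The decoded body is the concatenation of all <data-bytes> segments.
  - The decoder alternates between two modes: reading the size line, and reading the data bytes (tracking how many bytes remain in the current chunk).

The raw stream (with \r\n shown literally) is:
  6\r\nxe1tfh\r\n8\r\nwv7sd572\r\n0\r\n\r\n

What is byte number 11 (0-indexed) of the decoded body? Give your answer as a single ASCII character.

Chunk 1: stream[0..1]='6' size=0x6=6, data at stream[3..9]='xe1tfh' -> body[0..6], body so far='xe1tfh'
Chunk 2: stream[11..12]='8' size=0x8=8, data at stream[14..22]='wv7sd572' -> body[6..14], body so far='xe1tfhwv7sd572'
Chunk 3: stream[24..25]='0' size=0 (terminator). Final body='xe1tfhwv7sd572' (14 bytes)
Body byte 11 = '5'

Answer: 5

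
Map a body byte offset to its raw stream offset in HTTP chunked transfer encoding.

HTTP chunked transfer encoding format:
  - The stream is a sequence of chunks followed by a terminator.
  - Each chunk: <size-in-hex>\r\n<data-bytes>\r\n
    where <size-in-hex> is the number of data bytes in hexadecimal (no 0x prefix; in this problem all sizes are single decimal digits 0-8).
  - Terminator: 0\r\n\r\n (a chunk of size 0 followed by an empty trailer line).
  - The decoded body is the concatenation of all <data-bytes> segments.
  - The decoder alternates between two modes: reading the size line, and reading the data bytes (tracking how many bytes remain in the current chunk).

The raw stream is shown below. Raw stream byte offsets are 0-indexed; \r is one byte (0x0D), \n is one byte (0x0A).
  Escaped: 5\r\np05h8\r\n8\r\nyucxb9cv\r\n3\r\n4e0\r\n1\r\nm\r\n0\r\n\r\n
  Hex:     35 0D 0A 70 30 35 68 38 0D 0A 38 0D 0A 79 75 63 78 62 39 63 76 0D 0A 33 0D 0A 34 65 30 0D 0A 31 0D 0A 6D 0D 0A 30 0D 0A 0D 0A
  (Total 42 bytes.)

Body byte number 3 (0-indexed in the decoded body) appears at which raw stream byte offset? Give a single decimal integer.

Chunk 1: stream[0..1]='5' size=0x5=5, data at stream[3..8]='p05h8' -> body[0..5], body so far='p05h8'
Chunk 2: stream[10..11]='8' size=0x8=8, data at stream[13..21]='yucxb9cv' -> body[5..13], body so far='p05h8yucxb9cv'
Chunk 3: stream[23..24]='3' size=0x3=3, data at stream[26..29]='4e0' -> body[13..16], body so far='p05h8yucxb9cv4e0'
Chunk 4: stream[31..32]='1' size=0x1=1, data at stream[34..35]='m' -> body[16..17], body so far='p05h8yucxb9cv4e0m'
Chunk 5: stream[37..38]='0' size=0 (terminator). Final body='p05h8yucxb9cv4e0m' (17 bytes)
Body byte 3 at stream offset 6

Answer: 6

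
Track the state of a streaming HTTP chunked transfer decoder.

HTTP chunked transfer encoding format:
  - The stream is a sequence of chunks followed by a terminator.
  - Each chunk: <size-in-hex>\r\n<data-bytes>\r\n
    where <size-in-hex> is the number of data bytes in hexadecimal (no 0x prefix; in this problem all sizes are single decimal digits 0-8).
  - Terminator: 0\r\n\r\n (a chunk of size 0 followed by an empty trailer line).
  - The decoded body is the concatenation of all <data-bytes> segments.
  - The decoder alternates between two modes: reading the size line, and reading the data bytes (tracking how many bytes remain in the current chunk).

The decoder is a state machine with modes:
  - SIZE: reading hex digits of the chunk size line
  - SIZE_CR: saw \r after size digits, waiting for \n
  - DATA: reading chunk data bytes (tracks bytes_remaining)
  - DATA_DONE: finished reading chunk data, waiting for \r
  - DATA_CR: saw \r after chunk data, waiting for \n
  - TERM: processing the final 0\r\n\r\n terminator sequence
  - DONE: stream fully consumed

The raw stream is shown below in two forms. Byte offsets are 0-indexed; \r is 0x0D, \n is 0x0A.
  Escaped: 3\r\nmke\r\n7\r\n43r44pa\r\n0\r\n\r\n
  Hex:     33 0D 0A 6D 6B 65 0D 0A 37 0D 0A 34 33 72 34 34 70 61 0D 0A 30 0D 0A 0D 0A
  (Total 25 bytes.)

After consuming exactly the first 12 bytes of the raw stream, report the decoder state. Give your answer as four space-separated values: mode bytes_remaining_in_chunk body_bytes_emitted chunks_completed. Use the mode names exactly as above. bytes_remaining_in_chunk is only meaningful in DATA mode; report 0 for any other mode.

Answer: DATA 6 4 1

Derivation:
Byte 0 = '3': mode=SIZE remaining=0 emitted=0 chunks_done=0
Byte 1 = 0x0D: mode=SIZE_CR remaining=0 emitted=0 chunks_done=0
Byte 2 = 0x0A: mode=DATA remaining=3 emitted=0 chunks_done=0
Byte 3 = 'm': mode=DATA remaining=2 emitted=1 chunks_done=0
Byte 4 = 'k': mode=DATA remaining=1 emitted=2 chunks_done=0
Byte 5 = 'e': mode=DATA_DONE remaining=0 emitted=3 chunks_done=0
Byte 6 = 0x0D: mode=DATA_CR remaining=0 emitted=3 chunks_done=0
Byte 7 = 0x0A: mode=SIZE remaining=0 emitted=3 chunks_done=1
Byte 8 = '7': mode=SIZE remaining=0 emitted=3 chunks_done=1
Byte 9 = 0x0D: mode=SIZE_CR remaining=0 emitted=3 chunks_done=1
Byte 10 = 0x0A: mode=DATA remaining=7 emitted=3 chunks_done=1
Byte 11 = '4': mode=DATA remaining=6 emitted=4 chunks_done=1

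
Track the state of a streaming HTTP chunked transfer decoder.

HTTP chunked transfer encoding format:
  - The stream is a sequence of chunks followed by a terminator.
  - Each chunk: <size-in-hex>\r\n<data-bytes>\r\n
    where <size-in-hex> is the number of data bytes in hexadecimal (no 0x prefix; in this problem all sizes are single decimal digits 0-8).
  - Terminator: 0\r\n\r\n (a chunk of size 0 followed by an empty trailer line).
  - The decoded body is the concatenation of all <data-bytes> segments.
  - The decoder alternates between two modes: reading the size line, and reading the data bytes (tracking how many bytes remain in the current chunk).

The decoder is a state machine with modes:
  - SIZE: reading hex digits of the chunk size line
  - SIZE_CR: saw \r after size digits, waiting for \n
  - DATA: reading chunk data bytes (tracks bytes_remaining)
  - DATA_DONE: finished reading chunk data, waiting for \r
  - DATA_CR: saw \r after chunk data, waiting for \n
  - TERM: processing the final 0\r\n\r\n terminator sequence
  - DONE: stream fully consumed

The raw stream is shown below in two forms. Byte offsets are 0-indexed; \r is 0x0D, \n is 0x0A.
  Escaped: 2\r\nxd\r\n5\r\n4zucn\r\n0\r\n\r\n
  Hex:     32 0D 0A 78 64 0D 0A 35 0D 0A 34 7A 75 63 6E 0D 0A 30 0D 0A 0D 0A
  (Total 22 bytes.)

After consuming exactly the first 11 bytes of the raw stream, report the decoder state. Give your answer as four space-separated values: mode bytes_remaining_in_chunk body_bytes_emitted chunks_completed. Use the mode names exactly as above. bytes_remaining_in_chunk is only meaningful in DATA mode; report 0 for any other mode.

Byte 0 = '2': mode=SIZE remaining=0 emitted=0 chunks_done=0
Byte 1 = 0x0D: mode=SIZE_CR remaining=0 emitted=0 chunks_done=0
Byte 2 = 0x0A: mode=DATA remaining=2 emitted=0 chunks_done=0
Byte 3 = 'x': mode=DATA remaining=1 emitted=1 chunks_done=0
Byte 4 = 'd': mode=DATA_DONE remaining=0 emitted=2 chunks_done=0
Byte 5 = 0x0D: mode=DATA_CR remaining=0 emitted=2 chunks_done=0
Byte 6 = 0x0A: mode=SIZE remaining=0 emitted=2 chunks_done=1
Byte 7 = '5': mode=SIZE remaining=0 emitted=2 chunks_done=1
Byte 8 = 0x0D: mode=SIZE_CR remaining=0 emitted=2 chunks_done=1
Byte 9 = 0x0A: mode=DATA remaining=5 emitted=2 chunks_done=1
Byte 10 = '4': mode=DATA remaining=4 emitted=3 chunks_done=1

Answer: DATA 4 3 1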